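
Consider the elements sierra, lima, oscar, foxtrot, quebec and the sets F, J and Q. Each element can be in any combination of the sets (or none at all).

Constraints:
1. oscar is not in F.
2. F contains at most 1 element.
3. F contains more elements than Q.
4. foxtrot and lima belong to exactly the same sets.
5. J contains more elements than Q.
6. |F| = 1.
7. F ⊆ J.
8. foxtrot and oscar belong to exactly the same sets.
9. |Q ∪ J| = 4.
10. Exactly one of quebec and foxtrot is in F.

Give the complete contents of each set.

F = {quebec}; J = {foxtrot, lima, oscar, quebec}; Q = {}

From (1): oscar ∉ F.
(8): foxtrot matches oscar: foxtrot ∉ F.
(10) (exactly one): quebec ∈ F.
(2): F already has 1, so the rest are out.
(7) with quebec ∈ F: quebec ∈ J.
Suppose sierra ∈ J: no assignment then satisfies all the clues, so sierra ∉ J.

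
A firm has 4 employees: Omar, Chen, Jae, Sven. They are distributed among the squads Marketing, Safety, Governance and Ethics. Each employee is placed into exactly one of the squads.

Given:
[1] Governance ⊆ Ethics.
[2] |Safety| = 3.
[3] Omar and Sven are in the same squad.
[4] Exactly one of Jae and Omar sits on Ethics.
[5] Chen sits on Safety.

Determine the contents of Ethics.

Ethics = {Jae}

From (5): Chen ∈ Safety.
Suppose Omar ∈ Ethics: no assignment then satisfies all the clues, so Omar ∉ Ethics.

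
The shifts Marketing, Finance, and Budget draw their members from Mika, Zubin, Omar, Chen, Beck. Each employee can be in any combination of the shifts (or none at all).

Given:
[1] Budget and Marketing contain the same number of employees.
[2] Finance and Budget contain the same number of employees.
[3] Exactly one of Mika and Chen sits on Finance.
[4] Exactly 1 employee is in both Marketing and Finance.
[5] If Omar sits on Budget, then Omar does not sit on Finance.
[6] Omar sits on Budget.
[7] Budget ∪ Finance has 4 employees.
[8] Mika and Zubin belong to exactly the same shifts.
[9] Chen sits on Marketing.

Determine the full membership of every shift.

Marketing = {Beck, Chen, Omar}; Finance = {Beck, Mika, Zubin}; Budget = {Mika, Omar, Zubin}

From (6): Omar ∈ Budget.
From (9): Chen ∈ Marketing.
(5): Omar ∉ Finance.
Suppose Mika ∈ Marketing: no assignment then satisfies all the clues, so Mika ∉ Marketing.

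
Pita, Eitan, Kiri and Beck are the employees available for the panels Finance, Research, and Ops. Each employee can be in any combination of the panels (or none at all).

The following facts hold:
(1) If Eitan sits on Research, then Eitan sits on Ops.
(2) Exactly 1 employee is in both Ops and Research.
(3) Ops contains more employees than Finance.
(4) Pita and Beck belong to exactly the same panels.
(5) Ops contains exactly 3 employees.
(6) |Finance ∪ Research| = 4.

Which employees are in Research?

Research = {Eitan, Kiri}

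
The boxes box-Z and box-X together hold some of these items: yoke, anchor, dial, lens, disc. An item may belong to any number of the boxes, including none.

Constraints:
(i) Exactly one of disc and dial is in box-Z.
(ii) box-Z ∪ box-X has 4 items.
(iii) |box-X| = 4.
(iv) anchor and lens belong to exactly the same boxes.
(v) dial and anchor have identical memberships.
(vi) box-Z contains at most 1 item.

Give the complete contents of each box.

box-Z = {disc}; box-X = {anchor, dial, disc, lens}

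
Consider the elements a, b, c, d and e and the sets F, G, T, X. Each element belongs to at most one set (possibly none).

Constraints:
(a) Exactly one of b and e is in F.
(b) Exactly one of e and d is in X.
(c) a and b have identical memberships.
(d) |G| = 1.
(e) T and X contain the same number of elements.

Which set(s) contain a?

a: F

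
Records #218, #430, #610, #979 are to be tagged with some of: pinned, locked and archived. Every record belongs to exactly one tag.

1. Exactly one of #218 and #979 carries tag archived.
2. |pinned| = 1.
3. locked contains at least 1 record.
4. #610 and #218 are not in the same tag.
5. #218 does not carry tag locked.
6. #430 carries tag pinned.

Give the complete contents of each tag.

From (5): #218 ∉ locked.
From (6): #430 ∈ pinned.
(2): pinned already has 1, so the rest are out.
Only one tag left: #218 ∈ archived.
(1) (exactly one): #979 ∉ archived.
(4): #610 ∉ archived.
Only one tag left: #610 ∈ locked.
Only one tag left: #979 ∈ locked.

pinned = {#430}; locked = {#610, #979}; archived = {#218}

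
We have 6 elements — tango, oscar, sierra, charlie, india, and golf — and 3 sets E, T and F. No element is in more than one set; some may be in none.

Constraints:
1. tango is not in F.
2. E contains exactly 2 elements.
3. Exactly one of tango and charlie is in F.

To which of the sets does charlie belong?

charlie: F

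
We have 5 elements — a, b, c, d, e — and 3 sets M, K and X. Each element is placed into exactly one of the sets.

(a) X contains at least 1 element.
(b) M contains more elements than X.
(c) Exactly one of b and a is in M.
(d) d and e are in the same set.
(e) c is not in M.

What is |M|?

From (e): c ∉ M.
Suppose d ∉ M: no assignment then satisfies all the clues, so d ∈ M.

3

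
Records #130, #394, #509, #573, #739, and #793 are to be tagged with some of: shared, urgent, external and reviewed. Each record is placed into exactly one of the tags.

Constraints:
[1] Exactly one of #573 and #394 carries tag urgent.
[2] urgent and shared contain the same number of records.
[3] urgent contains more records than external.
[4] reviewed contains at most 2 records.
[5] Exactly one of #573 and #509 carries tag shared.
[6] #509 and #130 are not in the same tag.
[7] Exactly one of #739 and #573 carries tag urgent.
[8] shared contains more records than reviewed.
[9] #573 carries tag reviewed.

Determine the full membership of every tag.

shared = {#509, #793}; urgent = {#394, #739}; external = {#130}; reviewed = {#573}

From (9): #573 ∈ reviewed.
(1) (exactly one): #394 ∈ urgent.
(5) (exactly one): #509 ∈ shared.
(6): #130 ∉ shared.
(7) (exactly one): #739 ∈ urgent.
Suppose #130 ∈ urgent: no assignment then satisfies all the clues, so #130 ∉ urgent.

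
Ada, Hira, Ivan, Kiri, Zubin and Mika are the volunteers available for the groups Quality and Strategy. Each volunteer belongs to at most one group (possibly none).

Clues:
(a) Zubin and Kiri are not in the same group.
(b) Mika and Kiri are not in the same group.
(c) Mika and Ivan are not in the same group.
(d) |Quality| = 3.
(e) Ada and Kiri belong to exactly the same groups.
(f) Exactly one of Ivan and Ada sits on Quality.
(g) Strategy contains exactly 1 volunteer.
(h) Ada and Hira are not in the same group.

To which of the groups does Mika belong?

Mika: Strategy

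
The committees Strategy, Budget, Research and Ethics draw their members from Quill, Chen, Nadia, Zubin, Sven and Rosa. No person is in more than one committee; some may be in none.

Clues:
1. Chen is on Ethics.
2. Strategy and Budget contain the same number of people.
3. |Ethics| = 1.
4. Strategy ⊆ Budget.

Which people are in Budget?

Budget = {}

From (1): Chen ∈ Ethics.
(3): Ethics already has 1, so the rest are out.
Suppose Quill ∈ Budget: no assignment then satisfies all the clues, so Quill ∉ Budget.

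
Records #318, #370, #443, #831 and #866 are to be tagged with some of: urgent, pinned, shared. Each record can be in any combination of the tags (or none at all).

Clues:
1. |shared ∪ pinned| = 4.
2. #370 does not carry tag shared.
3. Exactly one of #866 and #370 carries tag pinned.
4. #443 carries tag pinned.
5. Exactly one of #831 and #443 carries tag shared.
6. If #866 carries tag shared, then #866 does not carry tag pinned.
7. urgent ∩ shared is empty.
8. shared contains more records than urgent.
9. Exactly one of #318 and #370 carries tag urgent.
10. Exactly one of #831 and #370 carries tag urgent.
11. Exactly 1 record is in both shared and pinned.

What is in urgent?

urgent = {#370}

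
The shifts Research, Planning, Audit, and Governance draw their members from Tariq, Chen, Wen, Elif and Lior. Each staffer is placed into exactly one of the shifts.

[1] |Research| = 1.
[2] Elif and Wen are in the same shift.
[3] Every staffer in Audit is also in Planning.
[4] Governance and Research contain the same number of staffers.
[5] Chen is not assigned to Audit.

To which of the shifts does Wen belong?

Wen: Planning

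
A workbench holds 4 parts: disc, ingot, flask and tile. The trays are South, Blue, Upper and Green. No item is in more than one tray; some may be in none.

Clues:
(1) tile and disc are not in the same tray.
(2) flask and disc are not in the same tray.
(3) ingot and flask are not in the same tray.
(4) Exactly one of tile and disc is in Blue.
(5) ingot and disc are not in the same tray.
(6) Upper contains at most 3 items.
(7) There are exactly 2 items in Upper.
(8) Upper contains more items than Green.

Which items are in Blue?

Blue = {disc}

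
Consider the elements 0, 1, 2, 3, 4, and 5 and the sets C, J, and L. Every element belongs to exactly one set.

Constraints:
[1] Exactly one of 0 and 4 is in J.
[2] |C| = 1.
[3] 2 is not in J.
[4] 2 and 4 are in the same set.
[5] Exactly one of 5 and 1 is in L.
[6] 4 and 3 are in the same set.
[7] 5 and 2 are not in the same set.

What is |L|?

From (3): 2 ∉ J.
(4): 4 matches 2: 4 ∉ J.
(6): 3 matches 4: 3 ∉ J.
(1) (exactly one): 0 ∈ J.
Suppose 1 ∈ C: no assignment then satisfies all the clues, so 1 ∉ C.

4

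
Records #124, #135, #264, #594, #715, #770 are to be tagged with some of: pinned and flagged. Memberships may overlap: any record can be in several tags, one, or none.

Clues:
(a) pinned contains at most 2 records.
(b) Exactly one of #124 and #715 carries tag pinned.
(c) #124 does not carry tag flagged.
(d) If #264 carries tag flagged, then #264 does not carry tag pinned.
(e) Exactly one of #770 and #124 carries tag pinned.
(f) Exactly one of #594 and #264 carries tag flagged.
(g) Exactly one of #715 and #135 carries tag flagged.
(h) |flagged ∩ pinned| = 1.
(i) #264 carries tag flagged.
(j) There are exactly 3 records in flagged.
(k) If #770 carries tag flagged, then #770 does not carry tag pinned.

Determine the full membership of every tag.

pinned = {#124, #135}; flagged = {#135, #264, #770}

From (c): #124 ∉ flagged.
From (i): #264 ∈ flagged.
(d): #264 ∉ pinned.
(f) (exactly one): #594 ∉ flagged.
Suppose #124 ∉ pinned: no assignment then satisfies all the clues, so #124 ∈ pinned.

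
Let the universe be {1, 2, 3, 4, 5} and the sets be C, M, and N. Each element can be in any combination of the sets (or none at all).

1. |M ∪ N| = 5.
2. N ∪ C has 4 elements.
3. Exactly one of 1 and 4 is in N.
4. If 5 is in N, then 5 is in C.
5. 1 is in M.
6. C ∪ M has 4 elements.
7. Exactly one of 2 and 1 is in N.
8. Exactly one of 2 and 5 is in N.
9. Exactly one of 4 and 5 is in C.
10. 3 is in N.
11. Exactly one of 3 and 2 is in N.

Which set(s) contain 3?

3: N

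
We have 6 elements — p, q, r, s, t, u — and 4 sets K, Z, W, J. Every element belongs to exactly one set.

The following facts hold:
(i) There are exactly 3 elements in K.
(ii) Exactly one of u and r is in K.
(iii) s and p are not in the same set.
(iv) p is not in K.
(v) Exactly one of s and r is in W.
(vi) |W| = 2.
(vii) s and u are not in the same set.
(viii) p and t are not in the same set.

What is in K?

K = {q, t, u}

From (iv): p ∉ K.
Suppose q ∉ K: no assignment then satisfies all the clues, so q ∈ K.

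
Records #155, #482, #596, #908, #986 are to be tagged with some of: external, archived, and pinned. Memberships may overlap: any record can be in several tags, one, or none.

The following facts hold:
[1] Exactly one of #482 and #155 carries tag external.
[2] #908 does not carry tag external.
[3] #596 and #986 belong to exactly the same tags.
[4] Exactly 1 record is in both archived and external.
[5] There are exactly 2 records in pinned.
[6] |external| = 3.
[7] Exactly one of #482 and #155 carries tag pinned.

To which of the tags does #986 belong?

#986: external

From (2): #908 ∉ external.
Suppose #986 ∉ external: no assignment then satisfies all the clues, so #986 ∈ external.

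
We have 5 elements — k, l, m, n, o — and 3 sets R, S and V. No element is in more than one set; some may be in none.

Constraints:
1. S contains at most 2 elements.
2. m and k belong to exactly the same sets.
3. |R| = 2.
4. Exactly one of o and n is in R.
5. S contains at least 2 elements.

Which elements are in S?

S = {k, m}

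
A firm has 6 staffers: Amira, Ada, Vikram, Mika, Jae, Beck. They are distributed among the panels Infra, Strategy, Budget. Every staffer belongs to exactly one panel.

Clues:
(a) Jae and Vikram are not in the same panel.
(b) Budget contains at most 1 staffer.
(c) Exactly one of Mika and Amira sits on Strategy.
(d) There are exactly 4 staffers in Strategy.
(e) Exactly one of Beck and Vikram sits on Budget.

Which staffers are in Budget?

Budget = {Vikram}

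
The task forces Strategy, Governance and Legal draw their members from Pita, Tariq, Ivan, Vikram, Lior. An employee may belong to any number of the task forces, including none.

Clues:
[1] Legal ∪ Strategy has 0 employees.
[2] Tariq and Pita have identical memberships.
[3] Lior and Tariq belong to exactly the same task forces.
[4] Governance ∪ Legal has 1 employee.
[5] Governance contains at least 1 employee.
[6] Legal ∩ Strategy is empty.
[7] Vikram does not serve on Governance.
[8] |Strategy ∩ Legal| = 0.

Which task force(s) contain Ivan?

Ivan: Governance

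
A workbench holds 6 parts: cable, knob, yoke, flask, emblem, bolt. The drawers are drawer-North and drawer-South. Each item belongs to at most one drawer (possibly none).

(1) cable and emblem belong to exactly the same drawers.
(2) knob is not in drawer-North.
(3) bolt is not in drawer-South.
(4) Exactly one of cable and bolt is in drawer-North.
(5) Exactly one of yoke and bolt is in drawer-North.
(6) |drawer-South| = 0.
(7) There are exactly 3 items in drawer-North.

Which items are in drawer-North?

drawer-North = {cable, emblem, yoke}

From (2): knob ∉ drawer-North.
From (3): bolt ∉ drawer-South.
(6): drawer-South already has 0, so the rest are out.
Suppose cable ∉ drawer-North: no assignment then satisfies all the clues, so cable ∈ drawer-North.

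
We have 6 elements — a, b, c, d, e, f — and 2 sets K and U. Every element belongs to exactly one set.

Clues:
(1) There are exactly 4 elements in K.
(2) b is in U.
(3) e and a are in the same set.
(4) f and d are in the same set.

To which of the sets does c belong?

c: U

From (2): b ∈ U.
Suppose c ∈ K: no assignment then satisfies all the clues, so c ∉ K.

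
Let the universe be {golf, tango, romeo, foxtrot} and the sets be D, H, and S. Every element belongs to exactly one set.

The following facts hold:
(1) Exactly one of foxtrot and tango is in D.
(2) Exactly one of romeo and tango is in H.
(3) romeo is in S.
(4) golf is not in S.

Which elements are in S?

S = {romeo}

From (3): romeo ∈ S.
From (4): golf ∉ S.
(2) (exactly one): tango ∈ H.
(1) (exactly one): foxtrot ∈ D.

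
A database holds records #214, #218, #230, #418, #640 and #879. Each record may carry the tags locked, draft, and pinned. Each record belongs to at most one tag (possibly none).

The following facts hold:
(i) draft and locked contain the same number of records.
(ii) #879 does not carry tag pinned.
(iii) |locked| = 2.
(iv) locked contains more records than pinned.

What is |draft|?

2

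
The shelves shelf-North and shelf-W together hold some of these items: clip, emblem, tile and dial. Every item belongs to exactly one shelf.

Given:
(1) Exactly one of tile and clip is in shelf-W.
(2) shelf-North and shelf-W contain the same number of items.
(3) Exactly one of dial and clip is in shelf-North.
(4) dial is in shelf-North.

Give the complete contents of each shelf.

shelf-North = {dial, tile}; shelf-W = {clip, emblem}

From (4): dial ∈ shelf-North.
(3) (exactly one): clip ∉ shelf-North.
Only one shelf left: clip ∈ shelf-W.
(1) (exactly one): tile ∉ shelf-W.
Only one shelf left: tile ∈ shelf-North.
Suppose emblem ∈ shelf-North: no assignment then satisfies all the clues, so emblem ∉ shelf-North.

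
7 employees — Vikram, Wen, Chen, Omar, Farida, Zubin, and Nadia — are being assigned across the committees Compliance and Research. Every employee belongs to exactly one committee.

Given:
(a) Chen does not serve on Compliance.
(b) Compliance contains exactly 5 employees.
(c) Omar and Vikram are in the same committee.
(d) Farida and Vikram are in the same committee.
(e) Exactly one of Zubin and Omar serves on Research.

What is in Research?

Research = {Chen, Zubin}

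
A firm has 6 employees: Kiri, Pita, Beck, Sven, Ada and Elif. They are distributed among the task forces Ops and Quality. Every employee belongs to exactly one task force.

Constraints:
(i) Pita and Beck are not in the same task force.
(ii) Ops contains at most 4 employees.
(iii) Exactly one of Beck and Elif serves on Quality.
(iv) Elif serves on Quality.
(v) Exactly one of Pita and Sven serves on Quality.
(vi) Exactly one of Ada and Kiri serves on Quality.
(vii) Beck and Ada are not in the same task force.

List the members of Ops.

From (iv): Elif ∈ Quality.
(iii) (exactly one): Beck ∉ Quality.
Only one task force left: Beck ∈ Ops.
(i): Pita ∉ Ops.
(vii): Ada ∉ Ops.
Only one task force left: Pita ∈ Quality.
Only one task force left: Ada ∈ Quality.
(v) (exactly one): Sven ∉ Quality.
(vi) (exactly one): Kiri ∉ Quality.
Only one task force left: Kiri ∈ Ops.
Only one task force left: Sven ∈ Ops.

Ops = {Beck, Kiri, Sven}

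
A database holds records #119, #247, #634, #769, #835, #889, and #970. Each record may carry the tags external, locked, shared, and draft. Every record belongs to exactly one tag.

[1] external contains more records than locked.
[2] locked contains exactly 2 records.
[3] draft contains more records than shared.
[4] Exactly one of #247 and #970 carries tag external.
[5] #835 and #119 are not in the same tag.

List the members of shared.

shared = {}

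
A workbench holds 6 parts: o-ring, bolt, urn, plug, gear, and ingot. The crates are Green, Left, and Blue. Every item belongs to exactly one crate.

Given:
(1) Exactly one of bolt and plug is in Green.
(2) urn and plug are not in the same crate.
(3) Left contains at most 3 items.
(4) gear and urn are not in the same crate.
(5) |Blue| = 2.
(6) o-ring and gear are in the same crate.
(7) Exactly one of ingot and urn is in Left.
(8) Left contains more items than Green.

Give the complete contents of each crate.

Green = {plug}; Left = {gear, ingot, o-ring}; Blue = {bolt, urn}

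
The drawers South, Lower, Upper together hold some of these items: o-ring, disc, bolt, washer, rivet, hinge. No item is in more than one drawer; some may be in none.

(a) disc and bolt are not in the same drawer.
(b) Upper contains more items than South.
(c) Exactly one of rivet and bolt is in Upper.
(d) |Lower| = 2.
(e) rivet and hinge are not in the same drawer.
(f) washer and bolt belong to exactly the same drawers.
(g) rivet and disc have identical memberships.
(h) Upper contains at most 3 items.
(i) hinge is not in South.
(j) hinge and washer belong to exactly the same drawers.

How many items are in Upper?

3

From (i): hinge ∉ South.
(j): washer matches hinge: washer ∉ South.
(f): bolt matches washer: bolt ∉ South.
Suppose o-ring ∈ Lower: no assignment then satisfies all the clues, so o-ring ∉ Lower.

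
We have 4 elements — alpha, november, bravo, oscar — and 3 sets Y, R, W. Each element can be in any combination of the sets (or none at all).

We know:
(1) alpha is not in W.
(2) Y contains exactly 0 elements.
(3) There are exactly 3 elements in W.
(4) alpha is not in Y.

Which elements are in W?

From (1): alpha ∉ W.
From (4): alpha ∉ Y.
(2): Y already has 0, so the rest are out.
(3): only 3 candidates remain for W, so all are in.

W = {bravo, november, oscar}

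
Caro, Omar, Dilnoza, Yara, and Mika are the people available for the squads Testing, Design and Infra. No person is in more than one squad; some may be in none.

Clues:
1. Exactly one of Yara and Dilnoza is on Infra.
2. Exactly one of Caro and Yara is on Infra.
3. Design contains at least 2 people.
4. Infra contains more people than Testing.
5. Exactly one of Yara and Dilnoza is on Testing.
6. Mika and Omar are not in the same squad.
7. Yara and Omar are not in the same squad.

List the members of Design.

Design = {Caro, Omar}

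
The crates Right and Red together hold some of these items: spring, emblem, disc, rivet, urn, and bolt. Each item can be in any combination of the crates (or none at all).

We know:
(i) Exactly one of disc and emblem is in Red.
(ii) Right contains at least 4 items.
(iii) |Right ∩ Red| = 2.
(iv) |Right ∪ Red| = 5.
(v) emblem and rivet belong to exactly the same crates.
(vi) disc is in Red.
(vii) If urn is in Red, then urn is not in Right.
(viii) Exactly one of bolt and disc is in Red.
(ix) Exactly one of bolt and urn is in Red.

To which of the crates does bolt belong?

bolt: none

From (vi): disc ∈ Red.
(i) (exactly one): emblem ∉ Red.
(v): rivet matches emblem: rivet ∉ Red.
(viii) (exactly one): bolt ∉ Red.
(ix) (exactly one): urn ∈ Red.
(vii): urn ∉ Right.
Suppose bolt ∈ Right: no assignment then satisfies all the clues, so bolt ∉ Right.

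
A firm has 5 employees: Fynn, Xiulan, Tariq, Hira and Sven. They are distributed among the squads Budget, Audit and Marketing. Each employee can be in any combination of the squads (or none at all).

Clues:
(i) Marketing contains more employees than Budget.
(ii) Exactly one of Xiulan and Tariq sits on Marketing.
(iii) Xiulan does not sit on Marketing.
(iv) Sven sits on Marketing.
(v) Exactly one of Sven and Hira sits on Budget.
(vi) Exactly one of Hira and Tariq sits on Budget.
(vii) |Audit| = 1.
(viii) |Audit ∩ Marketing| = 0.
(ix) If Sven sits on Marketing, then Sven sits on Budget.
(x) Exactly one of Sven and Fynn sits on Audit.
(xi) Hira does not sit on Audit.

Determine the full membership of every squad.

From (iii): Xiulan ∉ Marketing.
From (iv): Sven ∈ Marketing.
From (xi): Hira ∉ Audit.
(ii) (exactly one): Tariq ∈ Marketing.
(ix): Sven ∈ Budget.
(v) (exactly one): Hira ∉ Budget.
(vi) (exactly one): Tariq ∈ Budget.
Suppose Fynn ∈ Budget: no assignment then satisfies all the clues, so Fynn ∉ Budget.

Budget = {Sven, Tariq}; Audit = {Fynn}; Marketing = {Hira, Sven, Tariq}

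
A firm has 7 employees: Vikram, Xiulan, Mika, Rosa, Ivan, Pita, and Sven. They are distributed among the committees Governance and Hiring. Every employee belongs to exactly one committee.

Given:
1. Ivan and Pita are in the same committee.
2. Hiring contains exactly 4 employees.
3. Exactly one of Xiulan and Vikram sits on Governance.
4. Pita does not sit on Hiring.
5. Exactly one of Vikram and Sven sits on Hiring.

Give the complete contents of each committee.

Governance = {Ivan, Pita, Vikram}; Hiring = {Mika, Rosa, Sven, Xiulan}

From (4): Pita ∉ Hiring.
(1): Ivan matches Pita: Ivan ∉ Hiring.
Only one committee left: Ivan ∈ Governance.
Only one committee left: Pita ∈ Governance.
Suppose Vikram ∉ Governance: no assignment then satisfies all the clues, so Vikram ∈ Governance.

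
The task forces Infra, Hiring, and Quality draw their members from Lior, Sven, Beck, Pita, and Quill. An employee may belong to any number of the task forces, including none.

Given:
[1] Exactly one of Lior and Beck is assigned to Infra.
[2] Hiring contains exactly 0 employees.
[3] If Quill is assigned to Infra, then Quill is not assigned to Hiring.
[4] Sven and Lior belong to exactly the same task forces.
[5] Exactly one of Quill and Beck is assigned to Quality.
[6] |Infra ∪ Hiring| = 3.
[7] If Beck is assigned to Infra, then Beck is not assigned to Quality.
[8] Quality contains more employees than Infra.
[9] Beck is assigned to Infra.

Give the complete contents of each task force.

Infra = {Beck, Pita, Quill}; Hiring = {}; Quality = {Lior, Pita, Quill, Sven}

From (9): Beck ∈ Infra.
(1) (exactly one): Lior ∉ Infra.
(2): Hiring already has 0, so the rest are out.
(4): Sven matches Lior: Sven ∉ Infra.
(7): Beck ∉ Quality.
(5) (exactly one): Quill ∈ Quality.
Suppose Lior ∉ Quality: no assignment then satisfies all the clues, so Lior ∈ Quality.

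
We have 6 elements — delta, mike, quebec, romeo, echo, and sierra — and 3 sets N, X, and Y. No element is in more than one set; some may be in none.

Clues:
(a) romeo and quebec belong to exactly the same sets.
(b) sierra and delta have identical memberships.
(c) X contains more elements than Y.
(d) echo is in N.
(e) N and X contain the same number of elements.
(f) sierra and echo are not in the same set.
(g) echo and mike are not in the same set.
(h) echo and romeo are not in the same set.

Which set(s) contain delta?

delta: none

From (d): echo ∈ N.
(f): sierra ∉ N.
(g): mike ∉ N.
(h): romeo ∉ N.
(a): quebec matches romeo: quebec ∉ N.
(b): delta matches sierra: delta ∉ N.
Suppose delta ∈ X: no assignment then satisfies all the clues, so delta ∉ X.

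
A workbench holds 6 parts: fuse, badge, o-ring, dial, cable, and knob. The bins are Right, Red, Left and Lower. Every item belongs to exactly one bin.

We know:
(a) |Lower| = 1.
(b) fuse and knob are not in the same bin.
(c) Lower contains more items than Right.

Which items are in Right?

Right = {}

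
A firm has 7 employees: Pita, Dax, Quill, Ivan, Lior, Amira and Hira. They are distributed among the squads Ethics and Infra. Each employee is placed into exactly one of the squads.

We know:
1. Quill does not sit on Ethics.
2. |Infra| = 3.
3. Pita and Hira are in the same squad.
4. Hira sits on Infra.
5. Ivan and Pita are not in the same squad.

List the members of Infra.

From (1): Quill ∉ Ethics.
From (4): Hira ∈ Infra.
(3): Pita matches Hira: Pita ∉ Ethics.
(3): Pita matches Hira: Pita ∈ Infra.
(5): Ivan ∉ Infra.
Only one squad left: Quill ∈ Infra.
Only one squad left: Ivan ∈ Ethics.
(2): Infra already has 3, so the rest are out.
Only one squad left: Dax ∈ Ethics.
Only one squad left: Lior ∈ Ethics.
Only one squad left: Amira ∈ Ethics.

Infra = {Hira, Pita, Quill}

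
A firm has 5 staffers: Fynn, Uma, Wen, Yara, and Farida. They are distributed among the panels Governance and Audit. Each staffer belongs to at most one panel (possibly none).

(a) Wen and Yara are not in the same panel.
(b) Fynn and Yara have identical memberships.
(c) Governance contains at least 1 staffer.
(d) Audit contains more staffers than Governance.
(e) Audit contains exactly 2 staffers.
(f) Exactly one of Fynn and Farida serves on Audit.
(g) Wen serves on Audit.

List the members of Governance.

From (g): Wen ∈ Audit.
(a): Yara ∉ Audit.
(b): Fynn matches Yara: Fynn ∉ Audit.
(f) (exactly one): Farida ∈ Audit.
(e): Audit already has 2, so the rest are out.
Suppose Fynn ∈ Governance: no assignment then satisfies all the clues, so Fynn ∉ Governance.

Governance = {Uma}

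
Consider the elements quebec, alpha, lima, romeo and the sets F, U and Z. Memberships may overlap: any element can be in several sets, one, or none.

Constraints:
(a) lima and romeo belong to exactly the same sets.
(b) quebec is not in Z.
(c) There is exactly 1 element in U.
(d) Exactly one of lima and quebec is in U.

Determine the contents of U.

U = {quebec}

From (b): quebec ∉ Z.
Suppose quebec ∉ U: no assignment then satisfies all the clues, so quebec ∈ U.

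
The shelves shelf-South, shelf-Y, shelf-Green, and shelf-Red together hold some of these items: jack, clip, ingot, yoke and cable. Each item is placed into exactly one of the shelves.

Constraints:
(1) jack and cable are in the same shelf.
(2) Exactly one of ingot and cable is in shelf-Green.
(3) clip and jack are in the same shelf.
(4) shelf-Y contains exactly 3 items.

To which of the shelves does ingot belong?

ingot: shelf-Green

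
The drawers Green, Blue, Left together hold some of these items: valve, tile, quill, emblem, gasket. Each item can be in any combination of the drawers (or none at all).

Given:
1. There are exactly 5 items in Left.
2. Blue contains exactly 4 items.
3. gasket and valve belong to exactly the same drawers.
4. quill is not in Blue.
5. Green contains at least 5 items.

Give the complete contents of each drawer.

From (4): quill ∉ Blue.
(1): only 5 candidates remain for Left, so all are in.
(2): only 4 candidates remain for Blue, so all are in.
(5): only 5 candidates remain for Green, so all are in.

Green = {emblem, gasket, quill, tile, valve}; Blue = {emblem, gasket, tile, valve}; Left = {emblem, gasket, quill, tile, valve}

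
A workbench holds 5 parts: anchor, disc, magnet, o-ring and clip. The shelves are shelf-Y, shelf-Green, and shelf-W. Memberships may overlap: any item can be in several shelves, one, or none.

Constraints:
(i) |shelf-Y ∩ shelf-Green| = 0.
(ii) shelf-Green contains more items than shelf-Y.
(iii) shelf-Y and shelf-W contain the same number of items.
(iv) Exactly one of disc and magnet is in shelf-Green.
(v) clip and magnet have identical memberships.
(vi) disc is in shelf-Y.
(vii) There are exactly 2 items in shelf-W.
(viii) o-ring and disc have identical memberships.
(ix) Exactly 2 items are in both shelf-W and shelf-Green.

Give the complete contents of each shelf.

shelf-Y = {disc, o-ring}; shelf-Green = {anchor, clip, magnet}; shelf-W = {clip, magnet}

From (vi): disc ∈ shelf-Y.
(viii): o-ring matches disc: o-ring ∈ shelf-Y.
Suppose anchor ∈ shelf-Y: no assignment then satisfies all the clues, so anchor ∉ shelf-Y.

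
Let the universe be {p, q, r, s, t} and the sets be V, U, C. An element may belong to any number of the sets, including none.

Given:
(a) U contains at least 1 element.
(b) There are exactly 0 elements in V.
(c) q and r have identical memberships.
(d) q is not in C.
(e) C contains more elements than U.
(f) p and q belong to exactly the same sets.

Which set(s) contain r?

r: none

From (d): q ∉ C.
(b): V already has 0, so the rest are out.
(c): r matches q: r ∉ C.
(f): p matches q: p ∉ C.
Suppose r ∈ U: no assignment then satisfies all the clues, so r ∉ U.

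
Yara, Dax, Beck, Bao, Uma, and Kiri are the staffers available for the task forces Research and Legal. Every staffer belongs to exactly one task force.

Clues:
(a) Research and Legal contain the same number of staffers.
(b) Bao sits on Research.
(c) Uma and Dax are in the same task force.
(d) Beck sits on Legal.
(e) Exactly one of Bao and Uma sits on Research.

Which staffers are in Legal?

Legal = {Beck, Dax, Uma}

From (b): Bao ∈ Research.
From (d): Beck ∈ Legal.
(e) (exactly one): Uma ∉ Research.
Only one task force left: Uma ∈ Legal.
(c): Dax matches Uma: Dax ∉ Research.
(c): Dax matches Uma: Dax ∈ Legal.
Suppose Yara ∈ Legal: no assignment then satisfies all the clues, so Yara ∉ Legal.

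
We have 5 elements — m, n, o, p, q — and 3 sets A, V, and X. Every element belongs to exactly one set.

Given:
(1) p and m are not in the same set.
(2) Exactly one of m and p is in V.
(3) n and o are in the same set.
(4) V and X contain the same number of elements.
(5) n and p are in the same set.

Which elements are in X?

X = {q}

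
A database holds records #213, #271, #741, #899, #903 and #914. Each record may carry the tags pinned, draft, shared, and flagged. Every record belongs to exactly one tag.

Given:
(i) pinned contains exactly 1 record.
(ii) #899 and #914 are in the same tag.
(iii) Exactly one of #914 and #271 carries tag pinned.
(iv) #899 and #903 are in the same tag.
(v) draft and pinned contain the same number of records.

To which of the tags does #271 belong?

#271: pinned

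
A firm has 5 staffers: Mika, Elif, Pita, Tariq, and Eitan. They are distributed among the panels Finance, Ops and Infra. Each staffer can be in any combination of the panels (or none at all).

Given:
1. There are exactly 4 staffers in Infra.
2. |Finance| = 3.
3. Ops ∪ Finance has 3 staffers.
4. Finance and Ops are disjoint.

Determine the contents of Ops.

Ops = {}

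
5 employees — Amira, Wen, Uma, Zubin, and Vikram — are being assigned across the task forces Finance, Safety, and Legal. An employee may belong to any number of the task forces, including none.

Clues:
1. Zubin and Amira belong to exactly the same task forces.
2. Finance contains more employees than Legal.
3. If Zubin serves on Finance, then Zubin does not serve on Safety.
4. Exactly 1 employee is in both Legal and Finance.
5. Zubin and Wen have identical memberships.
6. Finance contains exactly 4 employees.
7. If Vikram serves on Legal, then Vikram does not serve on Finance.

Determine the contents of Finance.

Finance = {Amira, Uma, Wen, Zubin}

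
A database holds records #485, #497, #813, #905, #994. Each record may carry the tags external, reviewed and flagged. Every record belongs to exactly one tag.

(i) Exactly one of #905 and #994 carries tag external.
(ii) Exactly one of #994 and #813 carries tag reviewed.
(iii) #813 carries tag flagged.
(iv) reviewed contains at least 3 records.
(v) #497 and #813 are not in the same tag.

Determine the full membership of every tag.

From (iii): #813 ∈ flagged.
(ii) (exactly one): #994 ∈ reviewed.
(v): #497 ∉ flagged.
(i) (exactly one): #905 ∈ external.
(iv): only 3 candidates remain for reviewed, so all are in.

external = {#905}; reviewed = {#485, #497, #994}; flagged = {#813}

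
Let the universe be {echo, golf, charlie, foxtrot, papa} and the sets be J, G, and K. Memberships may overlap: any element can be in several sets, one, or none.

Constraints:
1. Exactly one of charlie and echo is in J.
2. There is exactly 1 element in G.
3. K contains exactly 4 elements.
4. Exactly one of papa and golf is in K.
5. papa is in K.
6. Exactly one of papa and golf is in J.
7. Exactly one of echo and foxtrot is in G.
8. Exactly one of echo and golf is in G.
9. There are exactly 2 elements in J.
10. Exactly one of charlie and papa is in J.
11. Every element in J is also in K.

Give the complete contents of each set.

J = {echo, papa}; G = {echo}; K = {charlie, echo, foxtrot, papa}

From (5): papa ∈ K.
(4) (exactly one): golf ∉ K.
(11) contrapositive: golf ∉ J.
(3): only 4 candidates remain for K, so all are in.
(6) (exactly one): papa ∈ J.
(10) (exactly one): charlie ∉ J.
(1) (exactly one): echo ∈ J.
(9): J already has 2, so the rest are out.
Suppose echo ∉ G: no assignment then satisfies all the clues, so echo ∈ G.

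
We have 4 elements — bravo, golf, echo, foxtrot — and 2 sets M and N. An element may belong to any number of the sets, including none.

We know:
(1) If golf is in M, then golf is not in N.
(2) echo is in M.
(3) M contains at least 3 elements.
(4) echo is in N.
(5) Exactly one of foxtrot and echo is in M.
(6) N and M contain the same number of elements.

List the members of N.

From (2): echo ∈ M.
From (4): echo ∈ N.
(5) (exactly one): foxtrot ∉ M.
(3): only 3 candidates remain for M, so all are in.
(1): golf ∉ N.
Suppose bravo ∉ N: no assignment then satisfies all the clues, so bravo ∈ N.

N = {bravo, echo, foxtrot}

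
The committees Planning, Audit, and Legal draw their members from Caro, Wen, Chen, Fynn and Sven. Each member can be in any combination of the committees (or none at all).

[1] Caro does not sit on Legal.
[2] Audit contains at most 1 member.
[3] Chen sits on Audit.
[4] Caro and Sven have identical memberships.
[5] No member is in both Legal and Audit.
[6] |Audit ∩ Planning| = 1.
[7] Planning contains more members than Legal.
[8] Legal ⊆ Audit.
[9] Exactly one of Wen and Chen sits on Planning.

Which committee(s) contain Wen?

From (1): Caro ∉ Legal.
From (3): Chen ∈ Audit.
(2): Audit already has 1, so the rest are out.
(4): Sven matches Caro: Sven ∉ Legal.
(5) (disjoint): Chen ∉ Legal.
(8) contrapositive: Wen ∉ Legal.
(8) contrapositive: Fynn ∉ Legal.
Suppose Wen ∈ Planning: no assignment then satisfies all the clues, so Wen ∉ Planning.

Wen: none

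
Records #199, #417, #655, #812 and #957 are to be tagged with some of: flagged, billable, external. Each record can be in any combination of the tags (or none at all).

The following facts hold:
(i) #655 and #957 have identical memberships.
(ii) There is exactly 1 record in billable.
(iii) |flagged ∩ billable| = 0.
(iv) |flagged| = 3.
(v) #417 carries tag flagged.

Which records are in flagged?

flagged = {#417, #655, #957}

From (v): #417 ∈ flagged.
Suppose #199 ∈ flagged: no assignment then satisfies all the clues, so #199 ∉ flagged.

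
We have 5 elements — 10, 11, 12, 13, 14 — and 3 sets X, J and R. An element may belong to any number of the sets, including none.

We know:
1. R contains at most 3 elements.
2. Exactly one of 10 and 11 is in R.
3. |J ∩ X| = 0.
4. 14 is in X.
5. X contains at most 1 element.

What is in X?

X = {14}

From (4): 14 ∈ X.
(5): X already has 1, so the rest are out.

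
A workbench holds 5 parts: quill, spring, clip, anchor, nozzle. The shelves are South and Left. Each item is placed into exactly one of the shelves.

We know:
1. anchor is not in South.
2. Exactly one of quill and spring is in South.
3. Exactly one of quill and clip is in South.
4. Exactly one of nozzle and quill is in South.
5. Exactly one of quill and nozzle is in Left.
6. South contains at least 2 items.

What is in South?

South = {clip, nozzle, spring}

From (1): anchor ∉ South.
Only one shelf left: anchor ∈ Left.
Suppose quill ∈ South: no assignment then satisfies all the clues, so quill ∉ South.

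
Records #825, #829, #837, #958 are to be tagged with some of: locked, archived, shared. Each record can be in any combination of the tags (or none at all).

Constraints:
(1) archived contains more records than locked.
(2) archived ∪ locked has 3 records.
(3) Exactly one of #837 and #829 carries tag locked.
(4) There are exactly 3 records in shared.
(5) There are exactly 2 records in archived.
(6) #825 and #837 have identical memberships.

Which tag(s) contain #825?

#825: archived, shared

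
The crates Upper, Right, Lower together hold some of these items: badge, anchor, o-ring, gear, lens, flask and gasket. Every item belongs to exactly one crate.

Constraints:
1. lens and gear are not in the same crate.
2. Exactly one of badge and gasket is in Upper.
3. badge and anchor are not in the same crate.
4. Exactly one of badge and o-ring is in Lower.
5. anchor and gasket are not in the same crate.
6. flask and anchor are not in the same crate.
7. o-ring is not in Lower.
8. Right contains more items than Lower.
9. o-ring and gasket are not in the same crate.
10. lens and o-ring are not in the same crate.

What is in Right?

From (7): o-ring ∉ Lower.
(4) (exactly one): badge ∈ Lower.
(2) (exactly one): gasket ∈ Upper.
(3): anchor ∉ Lower.
(5): anchor ∉ Upper.
(9): o-ring ∉ Upper.
Only one crate left: anchor ∈ Right.
Only one crate left: o-ring ∈ Right.
(6): flask ∉ Right.
(10): lens ∉ Right.
Suppose gear ∉ Right: no assignment then satisfies all the clues, so gear ∈ Right.

Right = {anchor, gear, o-ring}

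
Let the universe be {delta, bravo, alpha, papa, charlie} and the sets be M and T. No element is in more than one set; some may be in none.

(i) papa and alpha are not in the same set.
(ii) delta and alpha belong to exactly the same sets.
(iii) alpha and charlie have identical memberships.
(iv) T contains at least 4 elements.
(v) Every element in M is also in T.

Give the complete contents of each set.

M = {}; T = {alpha, bravo, charlie, delta}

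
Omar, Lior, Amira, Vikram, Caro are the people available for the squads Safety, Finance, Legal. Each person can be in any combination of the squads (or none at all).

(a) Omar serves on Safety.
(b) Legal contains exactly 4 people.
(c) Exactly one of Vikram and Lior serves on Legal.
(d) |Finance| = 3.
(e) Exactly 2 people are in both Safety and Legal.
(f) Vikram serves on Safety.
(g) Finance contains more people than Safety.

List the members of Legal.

Legal = {Amira, Caro, Omar, Vikram}

From (a): Omar ∈ Safety.
From (f): Vikram ∈ Safety.
Suppose Omar ∉ Legal: no assignment then satisfies all the clues, so Omar ∈ Legal.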